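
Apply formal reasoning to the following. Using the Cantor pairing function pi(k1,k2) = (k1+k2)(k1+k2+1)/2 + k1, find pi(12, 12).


k1 + k2 = 24
(k1+k2)(k1+k2+1)/2 = 24 * 25 / 2 = 300
pi = 300 + 12 = 312

312


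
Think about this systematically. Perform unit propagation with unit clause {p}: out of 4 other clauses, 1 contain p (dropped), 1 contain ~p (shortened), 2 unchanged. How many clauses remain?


Satisfied (removed): 1
Shortened (remain): 1
Unchanged (remain): 2
Remaining = 1 + 2 = 3

3


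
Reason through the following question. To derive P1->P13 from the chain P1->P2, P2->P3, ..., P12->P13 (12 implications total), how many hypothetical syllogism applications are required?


With 12 implications in a chain connecting 13 propositions:
P1->P2, P2->P3, ..., P12->P13
Steps needed = (number of implications) - 1 = 12 - 1 = 11

11


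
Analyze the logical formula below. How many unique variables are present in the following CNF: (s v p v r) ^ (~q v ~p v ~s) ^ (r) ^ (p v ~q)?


Identify each variable that appears in the formula.
Variables found: p, q, r, s
Count = 4

4


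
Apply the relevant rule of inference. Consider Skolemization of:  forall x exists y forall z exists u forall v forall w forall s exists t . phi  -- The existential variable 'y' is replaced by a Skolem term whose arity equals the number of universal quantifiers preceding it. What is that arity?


Quantifier prefix: forall x exists y forall z exists u forall v forall w forall s exists t
'y' is existentially quantified at position 2.
Universal variables preceding it: x
Skolem function arity = 1

1


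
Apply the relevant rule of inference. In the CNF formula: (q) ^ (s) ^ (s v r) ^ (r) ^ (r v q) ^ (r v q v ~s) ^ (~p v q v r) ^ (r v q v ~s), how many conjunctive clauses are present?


A CNF formula is a conjunction of clauses.
Clauses are separated by ^.
Counting the conjuncts: 8 clauses.

8


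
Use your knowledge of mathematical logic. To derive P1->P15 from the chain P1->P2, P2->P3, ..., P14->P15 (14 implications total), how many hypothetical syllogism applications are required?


With 14 implications in a chain connecting 15 propositions:
P1->P2, P2->P3, ..., P14->P15
Steps needed = (number of implications) - 1 = 14 - 1 = 13

13


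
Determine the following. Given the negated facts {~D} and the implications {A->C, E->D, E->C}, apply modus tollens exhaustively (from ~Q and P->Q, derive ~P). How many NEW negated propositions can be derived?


Initial negated facts: {~D}
Apply modus tollens to closure:
  ~D and E->D  =>  ~E
Final negated: {~D, ~E}
New negations: {~E}
Count = 1

1


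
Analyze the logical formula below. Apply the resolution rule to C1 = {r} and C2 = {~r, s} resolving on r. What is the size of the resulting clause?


Remove r from C1 and ~r from C2.
C1 remainder: {}
C2 remainder: {s}
Union (resolvent): {s}
Resolvent has 1 literal(s).

1


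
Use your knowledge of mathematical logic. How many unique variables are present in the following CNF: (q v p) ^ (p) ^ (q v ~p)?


Identify each variable that appears in the formula.
Variables found: p, q
Count = 2

2


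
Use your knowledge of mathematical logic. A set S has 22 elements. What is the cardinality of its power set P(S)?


The power set of a set with n elements has 2^n elements.
|P(S)| = 2^22 = 4194304

4194304


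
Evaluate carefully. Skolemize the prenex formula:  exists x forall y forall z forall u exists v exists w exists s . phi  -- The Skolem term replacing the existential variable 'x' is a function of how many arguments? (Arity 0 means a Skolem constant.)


Quantifier prefix: exists x forall y forall z forall u exists v exists w exists s
'x' is existentially quantified at position 1.
No universal quantifiers precede it.
Skolem function arity = 0 (a Skolem constant)

0


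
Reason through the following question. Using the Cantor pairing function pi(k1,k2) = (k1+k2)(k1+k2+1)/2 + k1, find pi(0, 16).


k1 + k2 = 16
(k1+k2)(k1+k2+1)/2 = 16 * 17 / 2 = 136
pi = 136 + 0 = 136

136


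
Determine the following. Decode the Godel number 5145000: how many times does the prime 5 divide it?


Factorize 5145000 by dividing by 5 repeatedly.
Division steps: 5 divides 5145000 exactly 4 time(s).
Exponent of 5 = 4

4


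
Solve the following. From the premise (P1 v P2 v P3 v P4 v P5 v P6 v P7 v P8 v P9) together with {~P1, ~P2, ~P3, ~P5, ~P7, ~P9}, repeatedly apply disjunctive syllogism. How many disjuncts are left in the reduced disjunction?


Original disjuncts (9): P1, P2, P3, P4, P5, P6, P7, P8, P9
Negated (eliminate): ~P1, ~P2, ~P3, ~P5, ~P7, ~P9
Remaining disjuncts: P4, P6, P8
Count = 9 - 6 = 3

3


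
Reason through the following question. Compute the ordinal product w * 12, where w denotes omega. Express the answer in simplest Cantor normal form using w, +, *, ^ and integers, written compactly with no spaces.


Compute w * 12.
Ordinal * is associative and left-distributive over +, but NOT commutative; for finite n>1, n*w = w but w*n stays w*n.
w * 12 means 12 copies of w concatenated: w*12.
Result = w*12

w*12


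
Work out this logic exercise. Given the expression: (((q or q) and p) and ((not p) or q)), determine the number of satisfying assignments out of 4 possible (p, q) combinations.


Check all 4 assignments:
p=0, q=0: 0
p=0, q=1: 0
p=1, q=0: 0
p=1, q=1: 1
Count of True = 1

1


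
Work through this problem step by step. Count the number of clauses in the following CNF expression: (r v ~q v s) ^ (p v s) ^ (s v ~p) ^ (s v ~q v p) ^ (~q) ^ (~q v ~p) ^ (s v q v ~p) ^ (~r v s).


A CNF formula is a conjunction of clauses.
Clauses are separated by ^.
Counting the conjuncts: 8 clauses.

8


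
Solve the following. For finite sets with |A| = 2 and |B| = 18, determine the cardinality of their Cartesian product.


The Cartesian product A x B contains all ordered pairs (a, b).
|A x B| = |A| * |B| = 2 * 18 = 36

36


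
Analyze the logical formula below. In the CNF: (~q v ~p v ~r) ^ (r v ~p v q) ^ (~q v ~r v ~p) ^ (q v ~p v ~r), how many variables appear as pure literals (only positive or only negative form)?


Check each variable for pure literal status:
p: pure negative
q: mixed (not pure)
r: mixed (not pure)
Pure literal count = 1

1


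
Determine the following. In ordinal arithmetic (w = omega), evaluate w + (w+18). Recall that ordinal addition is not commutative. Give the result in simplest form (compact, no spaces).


Compute w + (w+18).
Ordinal + is associative but NOT commutative; for finite n>0, n + w = w but w + n stays w+n.
w + (w+18) = (w+w) + 18 = w*2+18.
Result = w*2+18

w*2+18


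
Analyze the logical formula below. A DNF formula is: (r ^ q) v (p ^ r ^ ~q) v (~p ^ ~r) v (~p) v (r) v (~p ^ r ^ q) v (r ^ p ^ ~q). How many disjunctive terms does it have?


A DNF formula is a disjunction of terms (conjunctions).
Terms are separated by v.
Counting the disjuncts: 7 terms.

7


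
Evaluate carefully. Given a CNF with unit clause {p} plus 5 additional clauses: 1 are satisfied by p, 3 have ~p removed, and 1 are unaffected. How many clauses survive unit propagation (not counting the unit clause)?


Satisfied (removed): 1
Shortened (remain): 3
Unchanged (remain): 1
Remaining = 3 + 1 = 4

4


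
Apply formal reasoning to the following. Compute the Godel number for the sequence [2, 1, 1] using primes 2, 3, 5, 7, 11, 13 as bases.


Encode each element as an exponent of the corresponding prime:
  2^2 = 4
  3^1 = 3
  5^1 = 5
Product = 4 * 3 * 5 = 60

60


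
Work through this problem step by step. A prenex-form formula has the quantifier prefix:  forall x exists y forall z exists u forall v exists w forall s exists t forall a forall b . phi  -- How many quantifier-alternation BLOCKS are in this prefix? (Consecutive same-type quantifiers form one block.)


Quantifier-type sequence: A E A E A E A E A A  (A=forall, E=exists)
Group into maximal same-type runs:
  Ax1 | Ex1 | Ax1 | Ex1 | Ax1 | Ex1 | Ax1 | Ex1 | Ax2
Number of blocks = 9

9


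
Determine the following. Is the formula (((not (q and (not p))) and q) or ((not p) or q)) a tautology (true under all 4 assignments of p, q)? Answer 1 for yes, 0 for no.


Check all 4 assignments:
p=0, q=0: 1
p=0, q=1: 1
p=1, q=0: 0
p=1, q=1: 1
Satisfying count = 3/4.
Tautology iff count = 4: no.

0


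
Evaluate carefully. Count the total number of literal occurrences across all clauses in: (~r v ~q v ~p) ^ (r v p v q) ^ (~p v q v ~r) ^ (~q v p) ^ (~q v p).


Counting literals in each clause:
Clause 1: 3 literal(s)
Clause 2: 3 literal(s)
Clause 3: 3 literal(s)
Clause 4: 2 literal(s)
Clause 5: 2 literal(s)
Total = 13

13


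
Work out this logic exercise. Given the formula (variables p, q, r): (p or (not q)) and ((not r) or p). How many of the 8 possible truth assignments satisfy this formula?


Evaluate all 8 assignments for p, q, r:
p=0, q=0, r=0: 1
p=0, q=0, r=1: 0
p=0, q=1, r=0: 0
p=0, q=1, r=1: 0
p=1, q=0, r=0: 1
p=1, q=0, r=1: 1
p=1, q=1, r=0: 1
p=1, q=1, r=1: 1
Satisfying count = 5

5


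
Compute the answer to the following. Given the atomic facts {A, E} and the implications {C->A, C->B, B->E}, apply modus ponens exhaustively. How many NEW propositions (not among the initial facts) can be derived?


Initial facts: {A, E}
Apply modus ponens to closure:
  (no implication fires)
Final known: {A, E}
New propositions: {(none)}
Count = 0

0


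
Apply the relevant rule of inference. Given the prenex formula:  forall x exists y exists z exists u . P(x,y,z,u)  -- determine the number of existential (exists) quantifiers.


Quantifier prefix: forall x exists y exists z exists u
Mark each quantifier type:
  U E E E
Universal count = 1, Existential count = 3
Asked for existential (exists) quantifiers: 3

3


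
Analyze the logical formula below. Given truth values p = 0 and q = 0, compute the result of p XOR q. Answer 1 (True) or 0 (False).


p = 0, q = 0
Operation: p XOR q
Evaluate: 0 XOR 0 = 0

0


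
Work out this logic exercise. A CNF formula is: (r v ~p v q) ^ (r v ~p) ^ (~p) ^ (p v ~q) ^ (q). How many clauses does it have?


A CNF formula is a conjunction of clauses.
Clauses are separated by ^.
Counting the conjuncts: 5 clauses.

5


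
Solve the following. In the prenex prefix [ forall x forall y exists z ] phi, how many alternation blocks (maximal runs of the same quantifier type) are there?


Quantifier-type sequence: A A E  (A=forall, E=exists)
Group into maximal same-type runs:
  Ax2 | Ex1
Number of blocks = 2

2


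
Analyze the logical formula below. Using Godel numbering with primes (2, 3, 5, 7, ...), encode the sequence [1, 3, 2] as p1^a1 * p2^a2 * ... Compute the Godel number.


Encode each element as an exponent of the corresponding prime:
  2^1 = 2
  3^3 = 27
  5^2 = 25
Product = 2 * 27 * 25 = 1350

1350


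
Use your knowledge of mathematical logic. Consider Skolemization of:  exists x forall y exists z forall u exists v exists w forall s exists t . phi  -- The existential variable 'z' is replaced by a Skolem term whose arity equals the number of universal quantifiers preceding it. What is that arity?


Quantifier prefix: exists x forall y exists z forall u exists v exists w forall s exists t
'z' is existentially quantified at position 3.
Universal variables preceding it: y
Skolem function arity = 1

1


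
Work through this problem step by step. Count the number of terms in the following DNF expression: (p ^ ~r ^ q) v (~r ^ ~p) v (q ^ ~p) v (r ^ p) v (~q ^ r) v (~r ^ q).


A DNF formula is a disjunction of terms (conjunctions).
Terms are separated by v.
Counting the disjuncts: 6 terms.

6


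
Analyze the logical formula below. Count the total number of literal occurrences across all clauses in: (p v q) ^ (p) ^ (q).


Counting literals in each clause:
Clause 1: 2 literal(s)
Clause 2: 1 literal(s)
Clause 3: 1 literal(s)
Total = 4

4


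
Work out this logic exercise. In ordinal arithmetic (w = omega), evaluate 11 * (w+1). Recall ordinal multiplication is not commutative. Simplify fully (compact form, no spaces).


Compute 11 * (w+1).
Ordinal * is associative and left-distributive over +, but NOT commutative; for finite n>1, n*w = w but w*n stays w*n.
By left-distributivity: 11 * (w+1) = 11*w + 11*1 = w + 11 = w+11.
Result = w+11

w+11


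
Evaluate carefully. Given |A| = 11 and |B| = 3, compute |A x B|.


The Cartesian product A x B contains all ordered pairs (a, b).
|A x B| = |A| * |B| = 11 * 3 = 33

33


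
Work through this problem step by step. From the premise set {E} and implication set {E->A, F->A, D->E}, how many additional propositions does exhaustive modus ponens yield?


Initial facts: {E}
Apply modus ponens to closure:
  E and E->A  =>  A
Final known: {A, E}
New propositions: {A}
Count = 1

1


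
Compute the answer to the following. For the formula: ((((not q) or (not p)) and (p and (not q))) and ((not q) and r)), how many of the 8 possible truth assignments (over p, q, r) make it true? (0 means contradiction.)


Check all 8 assignments:
p=0, q=0, r=0: 0
p=0, q=0, r=1: 0
p=0, q=1, r=0: 0
p=0, q=1, r=1: 0
p=1, q=0, r=0: 0
p=1, q=0, r=1: 1
p=1, q=1, r=0: 0
p=1, q=1, r=1: 0
Count of True = 1

1


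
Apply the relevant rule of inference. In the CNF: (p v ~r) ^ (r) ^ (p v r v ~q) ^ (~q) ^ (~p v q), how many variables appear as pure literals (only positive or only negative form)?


Check each variable for pure literal status:
p: mixed (not pure)
q: mixed (not pure)
r: mixed (not pure)
Pure literal count = 0

0


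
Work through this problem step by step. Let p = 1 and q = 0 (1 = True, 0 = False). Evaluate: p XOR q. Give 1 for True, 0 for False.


p = 1, q = 0
Operation: p XOR q
Evaluate: 1 XOR 0 = 1

1


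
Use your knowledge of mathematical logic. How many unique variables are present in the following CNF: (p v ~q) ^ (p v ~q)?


Identify each variable that appears in the formula.
Variables found: p, q
Count = 2

2


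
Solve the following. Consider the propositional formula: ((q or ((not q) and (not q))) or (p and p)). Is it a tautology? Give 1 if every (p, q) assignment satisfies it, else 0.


Check all 4 assignments:
p=0, q=0: 1
p=0, q=1: 1
p=1, q=0: 1
p=1, q=1: 1
Satisfying count = 4/4.
Tautology iff count = 4: yes.

1


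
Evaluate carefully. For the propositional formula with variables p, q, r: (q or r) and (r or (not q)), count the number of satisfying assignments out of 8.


Evaluate all 8 assignments for p, q, r:
p=0, q=0, r=0: 0
p=0, q=0, r=1: 1
p=0, q=1, r=0: 0
p=0, q=1, r=1: 1
p=1, q=0, r=0: 0
p=1, q=0, r=1: 1
p=1, q=1, r=0: 0
p=1, q=1, r=1: 1
Satisfying count = 4

4


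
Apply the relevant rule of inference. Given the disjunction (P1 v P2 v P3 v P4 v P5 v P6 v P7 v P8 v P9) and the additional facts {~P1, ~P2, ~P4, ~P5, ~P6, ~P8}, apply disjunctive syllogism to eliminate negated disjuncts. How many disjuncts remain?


Original disjuncts (9): P1, P2, P3, P4, P5, P6, P7, P8, P9
Negated (eliminate): ~P1, ~P2, ~P4, ~P5, ~P6, ~P8
Remaining disjuncts: P3, P7, P9
Count = 9 - 6 = 3

3


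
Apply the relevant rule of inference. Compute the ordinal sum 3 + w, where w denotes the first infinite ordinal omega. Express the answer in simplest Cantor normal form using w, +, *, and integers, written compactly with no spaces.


Compute 3 + w.
Ordinal + is associative but NOT commutative; for finite n>0, n + w = w but w + n stays w+n.
Any finite left addend is absorbed by w on the right: 3 + w = w.
Result = w

w


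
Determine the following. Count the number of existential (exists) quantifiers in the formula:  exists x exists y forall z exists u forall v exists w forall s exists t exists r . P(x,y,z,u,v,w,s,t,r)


Quantifier prefix: exists x exists y forall z exists u forall v exists w forall s exists t exists r
Mark each quantifier type:
  E E U E U E U E E
Universal count = 3, Existential count = 6
Asked for existential (exists) quantifiers: 6

6


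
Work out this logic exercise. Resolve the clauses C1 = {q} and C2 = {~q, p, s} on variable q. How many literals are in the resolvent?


Remove q from C1 and ~q from C2.
C1 remainder: {}
C2 remainder: {p, s}
Union (resolvent): {p, s}
Resolvent has 2 literal(s).

2


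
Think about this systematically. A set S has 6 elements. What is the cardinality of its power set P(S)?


The power set of a set with n elements has 2^n elements.
|P(S)| = 2^6 = 64

64


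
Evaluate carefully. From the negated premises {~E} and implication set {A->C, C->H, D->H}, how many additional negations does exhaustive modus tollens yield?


Initial negated facts: {~E}
Apply modus tollens to closure:
  (no implication fires)
Final negated: {~E}
New negations: {(none)}
Count = 0

0


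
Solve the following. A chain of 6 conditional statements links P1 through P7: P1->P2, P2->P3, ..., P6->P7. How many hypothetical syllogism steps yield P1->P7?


With 6 implications in a chain connecting 7 propositions:
P1->P2, P2->P3, ..., P6->P7
Steps needed = (number of implications) - 1 = 6 - 1 = 5

5


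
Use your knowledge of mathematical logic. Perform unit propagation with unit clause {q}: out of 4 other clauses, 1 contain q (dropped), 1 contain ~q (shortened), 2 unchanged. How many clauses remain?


Satisfied (removed): 1
Shortened (remain): 1
Unchanged (remain): 2
Remaining = 1 + 2 = 3

3


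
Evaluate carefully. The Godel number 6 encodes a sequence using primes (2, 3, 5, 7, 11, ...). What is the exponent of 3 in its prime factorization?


Factorize 6 by dividing by 3 repeatedly.
Division steps: 3 divides 6 exactly 1 time(s).
Exponent of 3 = 1

1


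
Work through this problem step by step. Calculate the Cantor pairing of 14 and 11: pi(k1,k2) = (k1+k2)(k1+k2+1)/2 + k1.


k1 + k2 = 25
(k1+k2)(k1+k2+1)/2 = 25 * 26 / 2 = 325
pi = 325 + 14 = 339

339


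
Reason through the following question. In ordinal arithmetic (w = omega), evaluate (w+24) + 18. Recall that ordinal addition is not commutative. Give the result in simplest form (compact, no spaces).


Compute (w+24) + 18.
Ordinal + is associative but NOT commutative; for finite n>0, n + w = w but w + n stays w+n.
By associativity: (w+24) + 18 = w + (24+18) = w+42.
Result = w+42

w+42


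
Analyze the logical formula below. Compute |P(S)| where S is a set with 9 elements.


The power set of a set with n elements has 2^n elements.
|P(S)| = 2^9 = 512

512


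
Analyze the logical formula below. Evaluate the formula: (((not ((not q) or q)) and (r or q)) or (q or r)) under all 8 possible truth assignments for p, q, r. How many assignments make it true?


Check all 8 assignments:
p=0, q=0, r=0: 0
p=0, q=0, r=1: 1
p=0, q=1, r=0: 1
p=0, q=1, r=1: 1
p=1, q=0, r=0: 0
p=1, q=0, r=1: 1
p=1, q=1, r=0: 1
p=1, q=1, r=1: 1
Count of True = 6

6


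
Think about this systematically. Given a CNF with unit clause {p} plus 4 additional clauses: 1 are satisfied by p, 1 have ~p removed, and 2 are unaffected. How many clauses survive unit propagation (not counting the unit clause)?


Satisfied (removed): 1
Shortened (remain): 1
Unchanged (remain): 2
Remaining = 1 + 2 = 3

3


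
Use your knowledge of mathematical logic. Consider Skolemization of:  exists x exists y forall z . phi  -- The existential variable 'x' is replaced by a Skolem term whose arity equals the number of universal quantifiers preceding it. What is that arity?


Quantifier prefix: exists x exists y forall z
'x' is existentially quantified at position 1.
No universal quantifiers precede it.
Skolem function arity = 0 (a Skolem constant)

0


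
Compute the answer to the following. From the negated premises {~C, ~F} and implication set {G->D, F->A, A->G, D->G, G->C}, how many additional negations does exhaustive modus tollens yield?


Initial negated facts: {~C, ~F}
Apply modus tollens to closure:
  ~C and G->C  =>  ~G
  ~G and A->G  =>  ~A
  ~G and D->G  =>  ~D
Final negated: {~A, ~C, ~D, ~F, ~G}
New negations: {~A, ~D, ~G}
Count = 3

3


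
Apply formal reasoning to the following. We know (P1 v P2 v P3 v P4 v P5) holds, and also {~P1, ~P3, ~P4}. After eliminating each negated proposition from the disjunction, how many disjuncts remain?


Original disjuncts (5): P1, P2, P3, P4, P5
Negated (eliminate): ~P1, ~P3, ~P4
Remaining disjuncts: P2, P5
Count = 5 - 3 = 2

2


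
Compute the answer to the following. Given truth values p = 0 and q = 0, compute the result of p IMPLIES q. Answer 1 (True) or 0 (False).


p = 0, q = 0
Operation: p IMPLIES q
Evaluate: 0 IMPLIES 0 = 1

1


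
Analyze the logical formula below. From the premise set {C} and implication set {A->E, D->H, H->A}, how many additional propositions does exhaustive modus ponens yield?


Initial facts: {C}
Apply modus ponens to closure:
  (no implication fires)
Final known: {C}
New propositions: {(none)}
Count = 0

0


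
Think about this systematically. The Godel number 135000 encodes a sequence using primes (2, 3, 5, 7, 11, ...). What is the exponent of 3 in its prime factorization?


Factorize 135000 by dividing by 3 repeatedly.
Division steps: 3 divides 135000 exactly 3 time(s).
Exponent of 3 = 3

3


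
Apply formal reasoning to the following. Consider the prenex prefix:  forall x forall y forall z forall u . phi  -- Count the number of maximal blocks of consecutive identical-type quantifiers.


Quantifier-type sequence: A A A A  (A=forall, E=exists)
Group into maximal same-type runs:
  Ax4
Number of blocks = 1

1


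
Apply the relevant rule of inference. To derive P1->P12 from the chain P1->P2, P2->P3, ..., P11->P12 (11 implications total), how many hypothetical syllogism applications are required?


With 11 implications in a chain connecting 12 propositions:
P1->P2, P2->P3, ..., P11->P12
Steps needed = (number of implications) - 1 = 11 - 1 = 10

10


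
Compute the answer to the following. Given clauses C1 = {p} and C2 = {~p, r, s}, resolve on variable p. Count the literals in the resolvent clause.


Remove p from C1 and ~p from C2.
C1 remainder: {}
C2 remainder: {r, s}
Union (resolvent): {r, s}
Resolvent has 2 literal(s).

2


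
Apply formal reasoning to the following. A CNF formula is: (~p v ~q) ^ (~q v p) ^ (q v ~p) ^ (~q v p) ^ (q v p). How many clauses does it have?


A CNF formula is a conjunction of clauses.
Clauses are separated by ^.
Counting the conjuncts: 5 clauses.

5


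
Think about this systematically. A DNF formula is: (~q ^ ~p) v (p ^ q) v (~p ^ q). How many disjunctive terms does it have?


A DNF formula is a disjunction of terms (conjunctions).
Terms are separated by v.
Counting the disjuncts: 3 terms.

3


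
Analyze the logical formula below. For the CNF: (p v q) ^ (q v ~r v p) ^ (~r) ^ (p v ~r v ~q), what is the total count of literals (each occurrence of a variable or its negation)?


Counting literals in each clause:
Clause 1: 2 literal(s)
Clause 2: 3 literal(s)
Clause 3: 1 literal(s)
Clause 4: 3 literal(s)
Total = 9

9


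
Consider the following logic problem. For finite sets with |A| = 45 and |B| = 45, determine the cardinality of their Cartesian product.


The Cartesian product A x B contains all ordered pairs (a, b).
|A x B| = |A| * |B| = 45 * 45 = 2025

2025


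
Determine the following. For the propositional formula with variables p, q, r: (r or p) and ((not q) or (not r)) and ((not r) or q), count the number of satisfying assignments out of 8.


Evaluate all 8 assignments for p, q, r:
p=0, q=0, r=0: 0
p=0, q=0, r=1: 0
p=0, q=1, r=0: 0
p=0, q=1, r=1: 0
p=1, q=0, r=0: 1
p=1, q=0, r=1: 0
p=1, q=1, r=0: 1
p=1, q=1, r=1: 0
Satisfying count = 2

2


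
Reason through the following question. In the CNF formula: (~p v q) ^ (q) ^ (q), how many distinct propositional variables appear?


Identify each variable that appears in the formula.
Variables found: p, q
Count = 2

2


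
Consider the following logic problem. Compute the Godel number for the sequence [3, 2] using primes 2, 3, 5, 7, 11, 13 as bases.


Encode each element as an exponent of the corresponding prime:
  2^3 = 8
  3^2 = 9
Product = 8 * 9 = 72

72


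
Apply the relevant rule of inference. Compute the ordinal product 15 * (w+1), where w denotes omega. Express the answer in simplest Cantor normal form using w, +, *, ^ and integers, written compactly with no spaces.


Compute 15 * (w+1).
Ordinal * is associative and left-distributive over +, but NOT commutative; for finite n>1, n*w = w but w*n stays w*n.
By left-distributivity: 15 * (w+1) = 15*w + 15*1 = w + 15 = w+15.
Result = w+15

w+15


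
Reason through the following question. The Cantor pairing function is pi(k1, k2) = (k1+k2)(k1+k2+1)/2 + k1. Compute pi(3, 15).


k1 + k2 = 18
(k1+k2)(k1+k2+1)/2 = 18 * 19 / 2 = 171
pi = 171 + 3 = 174

174


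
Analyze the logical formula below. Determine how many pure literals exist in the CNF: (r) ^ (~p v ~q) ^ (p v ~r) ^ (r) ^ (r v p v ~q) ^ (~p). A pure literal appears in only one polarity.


Check each variable for pure literal status:
p: mixed (not pure)
q: pure negative
r: mixed (not pure)
Pure literal count = 1

1


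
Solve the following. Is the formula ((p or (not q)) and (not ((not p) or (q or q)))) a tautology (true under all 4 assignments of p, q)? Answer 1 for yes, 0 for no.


Check all 4 assignments:
p=0, q=0: 0
p=0, q=1: 0
p=1, q=0: 1
p=1, q=1: 0
Satisfying count = 1/4.
Tautology iff count = 4: no.

0


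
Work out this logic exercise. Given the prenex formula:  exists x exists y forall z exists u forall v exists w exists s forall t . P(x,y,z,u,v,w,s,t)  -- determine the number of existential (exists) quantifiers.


Quantifier prefix: exists x exists y forall z exists u forall v exists w exists s forall t
Mark each quantifier type:
  E E U E U E E U
Universal count = 3, Existential count = 5
Asked for existential (exists) quantifiers: 5

5


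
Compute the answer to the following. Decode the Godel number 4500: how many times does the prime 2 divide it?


Factorize 4500 by dividing by 2 repeatedly.
Division steps: 2 divides 4500 exactly 2 time(s).
Exponent of 2 = 2

2


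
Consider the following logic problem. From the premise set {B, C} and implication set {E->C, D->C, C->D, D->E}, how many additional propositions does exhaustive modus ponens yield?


Initial facts: {B, C}
Apply modus ponens to closure:
  C and C->D  =>  D
  D and D->E  =>  E
Final known: {B, C, D, E}
New propositions: {D, E}
Count = 2

2


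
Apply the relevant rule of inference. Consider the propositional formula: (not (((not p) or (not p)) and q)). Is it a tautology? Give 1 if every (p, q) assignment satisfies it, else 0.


Check all 4 assignments:
p=0, q=0: 1
p=0, q=1: 0
p=1, q=0: 1
p=1, q=1: 1
Satisfying count = 3/4.
Tautology iff count = 4: no.

0


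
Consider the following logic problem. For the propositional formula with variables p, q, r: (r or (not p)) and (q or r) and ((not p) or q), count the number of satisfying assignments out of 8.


Evaluate all 8 assignments for p, q, r:
p=0, q=0, r=0: 0
p=0, q=0, r=1: 1
p=0, q=1, r=0: 1
p=0, q=1, r=1: 1
p=1, q=0, r=0: 0
p=1, q=0, r=1: 0
p=1, q=1, r=0: 0
p=1, q=1, r=1: 1
Satisfying count = 4

4


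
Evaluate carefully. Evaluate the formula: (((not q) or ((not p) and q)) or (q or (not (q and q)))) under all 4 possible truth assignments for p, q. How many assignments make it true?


Check all 4 assignments:
p=0, q=0: 1
p=0, q=1: 1
p=1, q=0: 1
p=1, q=1: 1
Count of True = 4

4


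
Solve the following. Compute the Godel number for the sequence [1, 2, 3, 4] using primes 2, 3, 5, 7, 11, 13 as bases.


Encode each element as an exponent of the corresponding prime:
  2^1 = 2
  3^2 = 9
  5^3 = 125
  7^4 = 2401
Product = 2 * 9 * 125 * 2401 = 5402250

5402250


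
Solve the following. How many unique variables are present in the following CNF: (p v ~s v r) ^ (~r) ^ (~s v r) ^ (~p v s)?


Identify each variable that appears in the formula.
Variables found: p, r, s
Count = 3

3


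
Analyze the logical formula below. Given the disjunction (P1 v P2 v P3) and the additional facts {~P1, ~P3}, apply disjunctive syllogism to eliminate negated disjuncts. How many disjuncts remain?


Original disjuncts (3): P1, P2, P3
Negated (eliminate): ~P1, ~P3
Remaining disjuncts: P2
Count = 3 - 2 = 1

1


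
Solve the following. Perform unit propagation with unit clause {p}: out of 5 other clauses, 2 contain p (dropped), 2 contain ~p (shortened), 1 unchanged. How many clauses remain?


Satisfied (removed): 2
Shortened (remain): 2
Unchanged (remain): 1
Remaining = 2 + 1 = 3

3


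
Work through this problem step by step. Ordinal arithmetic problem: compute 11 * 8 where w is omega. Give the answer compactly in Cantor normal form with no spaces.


Compute 11 * 8.
Ordinal * is associative and left-distributive over +, but NOT commutative; for finite n>1, n*w = w but w*n stays w*n.
Both finite; ordinal * agrees with natural *: 11 * 8 = 88.
Result = 88

88


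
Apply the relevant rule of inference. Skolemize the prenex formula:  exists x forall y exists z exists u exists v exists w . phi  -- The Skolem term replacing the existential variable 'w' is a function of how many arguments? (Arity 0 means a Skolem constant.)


Quantifier prefix: exists x forall y exists z exists u exists v exists w
'w' is existentially quantified at position 6.
Universal variables preceding it: y
Skolem function arity = 1

1


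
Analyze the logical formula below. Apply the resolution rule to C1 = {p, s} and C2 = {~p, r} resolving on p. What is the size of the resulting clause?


Remove p from C1 and ~p from C2.
C1 remainder: {s}
C2 remainder: {r}
Union (resolvent): {r, s}
Resolvent has 2 literal(s).

2


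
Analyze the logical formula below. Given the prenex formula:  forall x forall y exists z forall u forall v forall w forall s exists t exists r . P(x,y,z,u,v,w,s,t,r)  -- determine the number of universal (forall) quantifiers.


Quantifier prefix: forall x forall y exists z forall u forall v forall w forall s exists t exists r
Mark each quantifier type:
  U U E U U U U E E
Universal count = 6, Existential count = 3
Asked for universal (forall) quantifiers: 6

6


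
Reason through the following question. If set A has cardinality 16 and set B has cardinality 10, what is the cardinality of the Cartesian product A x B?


The Cartesian product A x B contains all ordered pairs (a, b).
|A x B| = |A| * |B| = 16 * 10 = 160

160


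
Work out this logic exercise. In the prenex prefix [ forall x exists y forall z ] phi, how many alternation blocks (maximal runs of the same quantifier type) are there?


Quantifier-type sequence: A E A  (A=forall, E=exists)
Group into maximal same-type runs:
  Ax1 | Ex1 | Ax1
Number of blocks = 3

3


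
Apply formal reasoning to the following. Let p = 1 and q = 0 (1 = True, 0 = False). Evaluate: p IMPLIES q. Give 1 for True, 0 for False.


p = 1, q = 0
Operation: p IMPLIES q
Evaluate: 1 IMPLIES 0 = 0

0


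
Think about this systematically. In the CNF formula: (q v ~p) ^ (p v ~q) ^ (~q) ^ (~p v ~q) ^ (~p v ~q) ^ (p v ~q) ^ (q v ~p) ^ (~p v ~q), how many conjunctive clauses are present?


A CNF formula is a conjunction of clauses.
Clauses are separated by ^.
Counting the conjuncts: 8 clauses.

8


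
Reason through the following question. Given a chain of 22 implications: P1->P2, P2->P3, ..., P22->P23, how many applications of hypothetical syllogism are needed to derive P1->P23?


With 22 implications in a chain connecting 23 propositions:
P1->P2, P2->P3, ..., P22->P23
Steps needed = (number of implications) - 1 = 22 - 1 = 21

21


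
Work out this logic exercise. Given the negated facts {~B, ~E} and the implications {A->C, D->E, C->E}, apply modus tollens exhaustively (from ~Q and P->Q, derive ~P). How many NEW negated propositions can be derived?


Initial negated facts: {~B, ~E}
Apply modus tollens to closure:
  ~E and D->E  =>  ~D
  ~E and C->E  =>  ~C
  ~C and A->C  =>  ~A
Final negated: {~A, ~B, ~C, ~D, ~E}
New negations: {~A, ~C, ~D}
Count = 3

3


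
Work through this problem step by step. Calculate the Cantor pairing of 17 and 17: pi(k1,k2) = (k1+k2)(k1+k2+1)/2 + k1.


k1 + k2 = 34
(k1+k2)(k1+k2+1)/2 = 34 * 35 / 2 = 595
pi = 595 + 17 = 612

612


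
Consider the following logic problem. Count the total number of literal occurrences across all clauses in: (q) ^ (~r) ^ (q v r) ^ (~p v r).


Counting literals in each clause:
Clause 1: 1 literal(s)
Clause 2: 1 literal(s)
Clause 3: 2 literal(s)
Clause 4: 2 literal(s)
Total = 6

6


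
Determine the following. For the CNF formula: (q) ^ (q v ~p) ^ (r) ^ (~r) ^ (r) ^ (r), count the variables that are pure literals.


Check each variable for pure literal status:
p: pure negative
q: pure positive
r: mixed (not pure)
Pure literal count = 2

2


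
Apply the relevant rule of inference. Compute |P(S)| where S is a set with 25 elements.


The power set of a set with n elements has 2^n elements.
|P(S)| = 2^25 = 33554432

33554432


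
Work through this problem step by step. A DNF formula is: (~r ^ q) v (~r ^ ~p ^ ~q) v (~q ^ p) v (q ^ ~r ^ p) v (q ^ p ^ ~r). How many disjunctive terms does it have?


A DNF formula is a disjunction of terms (conjunctions).
Terms are separated by v.
Counting the disjuncts: 5 terms.

5


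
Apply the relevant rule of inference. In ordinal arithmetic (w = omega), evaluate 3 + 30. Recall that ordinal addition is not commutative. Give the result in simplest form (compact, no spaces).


Compute 3 + 30.
Ordinal + is associative but NOT commutative; for finite n>0, n + w = w but w + n stays w+n.
Both operands finite; ordinal + agrees with natural +: 3 + 30 = 33.
Result = 33

33


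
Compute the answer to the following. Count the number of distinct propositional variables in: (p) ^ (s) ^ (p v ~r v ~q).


Identify each variable that appears in the formula.
Variables found: p, q, r, s
Count = 4

4


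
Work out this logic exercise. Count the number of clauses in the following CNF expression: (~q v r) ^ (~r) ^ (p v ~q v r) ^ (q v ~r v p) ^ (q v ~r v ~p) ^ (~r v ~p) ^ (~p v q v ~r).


A CNF formula is a conjunction of clauses.
Clauses are separated by ^.
Counting the conjuncts: 7 clauses.

7


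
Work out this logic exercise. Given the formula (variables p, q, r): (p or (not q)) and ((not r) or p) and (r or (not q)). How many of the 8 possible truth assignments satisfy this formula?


Evaluate all 8 assignments for p, q, r:
p=0, q=0, r=0: 1
p=0, q=0, r=1: 0
p=0, q=1, r=0: 0
p=0, q=1, r=1: 0
p=1, q=0, r=0: 1
p=1, q=0, r=1: 1
p=1, q=1, r=0: 0
p=1, q=1, r=1: 1
Satisfying count = 4

4


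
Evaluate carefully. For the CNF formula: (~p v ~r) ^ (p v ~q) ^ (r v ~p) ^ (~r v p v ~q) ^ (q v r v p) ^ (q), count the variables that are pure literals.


Check each variable for pure literal status:
p: mixed (not pure)
q: mixed (not pure)
r: mixed (not pure)
Pure literal count = 0

0


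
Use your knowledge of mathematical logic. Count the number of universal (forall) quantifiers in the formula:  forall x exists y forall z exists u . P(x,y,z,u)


Quantifier prefix: forall x exists y forall z exists u
Mark each quantifier type:
  U E U E
Universal count = 2, Existential count = 2
Asked for universal (forall) quantifiers: 2

2


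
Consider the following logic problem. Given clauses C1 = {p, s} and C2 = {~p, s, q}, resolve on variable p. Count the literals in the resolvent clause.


Remove p from C1 and ~p from C2.
C1 remainder: {s}
C2 remainder: {s, q}
Union (resolvent): {q, s}
Resolvent has 2 literal(s).

2


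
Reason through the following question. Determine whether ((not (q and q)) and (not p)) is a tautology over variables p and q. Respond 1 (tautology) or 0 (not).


Check all 4 assignments:
p=0, q=0: 1
p=0, q=1: 0
p=1, q=0: 0
p=1, q=1: 0
Satisfying count = 1/4.
Tautology iff count = 4: no.

0


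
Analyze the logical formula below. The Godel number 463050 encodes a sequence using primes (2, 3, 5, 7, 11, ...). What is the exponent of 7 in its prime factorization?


Factorize 463050 by dividing by 7 repeatedly.
Division steps: 7 divides 463050 exactly 3 time(s).
Exponent of 7 = 3

3


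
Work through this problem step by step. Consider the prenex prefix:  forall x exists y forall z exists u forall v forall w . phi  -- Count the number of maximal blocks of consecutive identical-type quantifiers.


Quantifier-type sequence: A E A E A A  (A=forall, E=exists)
Group into maximal same-type runs:
  Ax1 | Ex1 | Ax1 | Ex1 | Ax2
Number of blocks = 5

5


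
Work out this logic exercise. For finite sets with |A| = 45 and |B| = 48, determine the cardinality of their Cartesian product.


The Cartesian product A x B contains all ordered pairs (a, b).
|A x B| = |A| * |B| = 45 * 48 = 2160

2160


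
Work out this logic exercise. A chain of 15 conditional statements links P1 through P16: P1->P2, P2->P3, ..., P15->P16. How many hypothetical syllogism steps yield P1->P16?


With 15 implications in a chain connecting 16 propositions:
P1->P2, P2->P3, ..., P15->P16
Steps needed = (number of implications) - 1 = 15 - 1 = 14

14


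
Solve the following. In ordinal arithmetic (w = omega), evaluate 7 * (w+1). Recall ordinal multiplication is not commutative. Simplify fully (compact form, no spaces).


Compute 7 * (w+1).
Ordinal * is associative and left-distributive over +, but NOT commutative; for finite n>1, n*w = w but w*n stays w*n.
By left-distributivity: 7 * (w+1) = 7*w + 7*1 = w + 7 = w+7.
Result = w+7

w+7


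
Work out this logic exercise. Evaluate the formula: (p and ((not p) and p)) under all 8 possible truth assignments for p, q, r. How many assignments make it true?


Check all 8 assignments:
p=0, q=0, r=0: 0
p=0, q=0, r=1: 0
p=0, q=1, r=0: 0
p=0, q=1, r=1: 0
p=1, q=0, r=0: 0
p=1, q=0, r=1: 0
p=1, q=1, r=0: 0
p=1, q=1, r=1: 0
Count of True = 0

0


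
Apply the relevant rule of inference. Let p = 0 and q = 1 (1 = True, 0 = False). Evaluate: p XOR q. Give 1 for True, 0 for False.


p = 0, q = 1
Operation: p XOR q
Evaluate: 0 XOR 1 = 1

1


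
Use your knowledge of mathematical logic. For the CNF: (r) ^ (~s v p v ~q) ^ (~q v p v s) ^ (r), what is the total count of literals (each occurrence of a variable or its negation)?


Counting literals in each clause:
Clause 1: 1 literal(s)
Clause 2: 3 literal(s)
Clause 3: 3 literal(s)
Clause 4: 1 literal(s)
Total = 8

8


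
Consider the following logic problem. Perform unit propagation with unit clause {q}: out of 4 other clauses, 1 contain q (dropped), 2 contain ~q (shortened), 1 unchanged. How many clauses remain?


Satisfied (removed): 1
Shortened (remain): 2
Unchanged (remain): 1
Remaining = 2 + 1 = 3

3


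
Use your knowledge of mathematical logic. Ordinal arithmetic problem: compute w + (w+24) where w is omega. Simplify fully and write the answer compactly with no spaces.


Compute w + (w+24).
Ordinal + is associative but NOT commutative; for finite n>0, n + w = w but w + n stays w+n.
w + (w+24) = (w+w) + 24 = w*2+24.
Result = w*2+24

w*2+24


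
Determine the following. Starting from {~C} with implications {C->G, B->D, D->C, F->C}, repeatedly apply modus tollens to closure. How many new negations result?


Initial negated facts: {~C}
Apply modus tollens to closure:
  ~C and D->C  =>  ~D
  ~C and F->C  =>  ~F
  ~D and B->D  =>  ~B
Final negated: {~B, ~C, ~D, ~F}
New negations: {~B, ~D, ~F}
Count = 3

3


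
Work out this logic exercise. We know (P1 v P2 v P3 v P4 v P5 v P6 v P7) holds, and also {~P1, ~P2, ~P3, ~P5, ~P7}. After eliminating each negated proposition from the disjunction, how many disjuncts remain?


Original disjuncts (7): P1, P2, P3, P4, P5, P6, P7
Negated (eliminate): ~P1, ~P2, ~P3, ~P5, ~P7
Remaining disjuncts: P4, P6
Count = 7 - 5 = 2

2


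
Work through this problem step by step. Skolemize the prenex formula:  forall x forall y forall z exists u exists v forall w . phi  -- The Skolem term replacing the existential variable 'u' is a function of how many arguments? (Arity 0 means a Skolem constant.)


Quantifier prefix: forall x forall y forall z exists u exists v forall w
'u' is existentially quantified at position 4.
Universal variables preceding it: x, y, z
Skolem function arity = 3

3
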